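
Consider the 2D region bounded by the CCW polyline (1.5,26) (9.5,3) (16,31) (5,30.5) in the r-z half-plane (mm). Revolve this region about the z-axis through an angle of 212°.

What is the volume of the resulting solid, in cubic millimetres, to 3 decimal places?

Volume = 6881.489 mm³

Profile (r,z), 4 vertices: (1.5,26) (9.5,3) (16,31) (5,30.5)
edge 0: (1.5,26)→(9.5,3)  cross = 1.5·3 − 9.5·26 = -242.5000; (r_i+r_j)·cross = 11·-242.5000 = -2667.5000
edge 1: (9.5,3)→(16,31)  cross = 9.5·31 − 16·3 = 246.5000; (r_i+r_j)·cross = 25.5·246.5000 = 6285.7500
edge 2: (16,31)→(5,30.5)  cross = 16·30.5 − 5·31 = 333.0000; (r_i+r_j)·cross = 21·333.0000 = 6993.0000
edge 3: (5,30.5)→(1.5,26)  cross = 5·26 − 1.5·30.5 = 84.2500; (r_i+r_j)·cross = 6.5·84.2500 = 547.6250
Σcross = 421.2500 → A = |Σcross|/2 = 210.6250 mm²
Σ(r_i+r_j)·cross = 11158.8750 → first moment M = |Σ|/6 = 1859.8125
R_c = M/A = 1859.8125/210.6250 = 8.8300 mm
θ = 212° = 3.700098 rad
V = θ·R_c·A = 3.700098·8.8300·210.6250 = 6881.489 mm³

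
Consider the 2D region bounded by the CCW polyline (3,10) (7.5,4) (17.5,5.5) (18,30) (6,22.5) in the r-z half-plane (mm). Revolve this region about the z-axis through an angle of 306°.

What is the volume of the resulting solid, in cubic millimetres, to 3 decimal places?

Volume = 16979.222 mm³

Profile (r,z), 5 vertices: (3,10) (7.5,4) (17.5,5.5) (18,30) (6,22.5)
edge 0: (3,10)→(7.5,4)  cross = 3·4 − 7.5·10 = -63.0000; (r_i+r_j)·cross = 10.5·-63.0000 = -661.5000
edge 1: (7.5,4)→(17.5,5.5)  cross = 7.5·5.5 − 17.5·4 = -28.7500; (r_i+r_j)·cross = 25·-28.7500 = -718.7500
edge 2: (17.5,5.5)→(18,30)  cross = 17.5·30 − 18·5.5 = 426.0000; (r_i+r_j)·cross = 35.5·426.0000 = 15123.0000
edge 3: (18,30)→(6,22.5)  cross = 18·22.5 − 6·30 = 225.0000; (r_i+r_j)·cross = 24·225.0000 = 5400.0000
edge 4: (6,22.5)→(3,10)  cross = 6·10 − 3·22.5 = -7.5000; (r_i+r_j)·cross = 9·-7.5000 = -67.5000
Σcross = 551.7500 → A = |Σcross|/2 = 275.8750 mm²
Σ(r_i+r_j)·cross = 19075.2500 → first moment M = |Σ|/6 = 3179.2083
R_c = M/A = 3179.2083/275.8750 = 11.5241 mm
θ = 306° = 5.340708 rad
V = θ·R_c·A = 5.340708·11.5241·275.8750 = 16979.222 mm³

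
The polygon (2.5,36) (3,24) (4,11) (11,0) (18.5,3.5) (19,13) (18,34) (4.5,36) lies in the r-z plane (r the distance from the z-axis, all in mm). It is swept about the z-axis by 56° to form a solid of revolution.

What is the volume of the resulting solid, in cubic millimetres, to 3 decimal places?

Volume = 5216.993 mm³

Profile (r,z), 8 vertices: (2.5,36) (3,24) (4,11) (11,0) (18.5,3.5) (19,13) (18,34) (4.5,36)
edge 0: (2.5,36)→(3,24)  cross = 2.5·24 − 3·36 = -48.0000; (r_i+r_j)·cross = 5.5·-48.0000 = -264.0000
edge 1: (3,24)→(4,11)  cross = 3·11 − 4·24 = -63.0000; (r_i+r_j)·cross = 7·-63.0000 = -441.0000
edge 2: (4,11)→(11,0)  cross = 4·0 − 11·11 = -121.0000; (r_i+r_j)·cross = 15·-121.0000 = -1815.0000
edge 3: (11,0)→(18.5,3.5)  cross = 11·3.5 − 18.5·0 = 38.5000; (r_i+r_j)·cross = 29.5·38.5000 = 1135.7500
edge 4: (18.5,3.5)→(19,13)  cross = 18.5·13 − 19·3.5 = 174.0000; (r_i+r_j)·cross = 37.5·174.0000 = 6525.0000
edge 5: (19,13)→(18,34)  cross = 19·34 − 18·13 = 412.0000; (r_i+r_j)·cross = 37·412.0000 = 15244.0000
edge 6: (18,34)→(4.5,36)  cross = 18·36 − 4.5·34 = 495.0000; (r_i+r_j)·cross = 22.5·495.0000 = 11137.5000
edge 7: (4.5,36)→(2.5,36)  cross = 4.5·36 − 2.5·36 = 72.0000; (r_i+r_j)·cross = 7·72.0000 = 504.0000
Σcross = 959.5000 → A = |Σcross|/2 = 479.7500 mm²
Σ(r_i+r_j)·cross = 32026.2500 → first moment M = |Σ|/6 = 5337.7083
R_c = M/A = 5337.7083/479.7500 = 11.1260 mm
θ = 56° = 0.977384 rad
V = θ·R_c·A = 0.977384·11.1260·479.7500 = 5216.993 mm³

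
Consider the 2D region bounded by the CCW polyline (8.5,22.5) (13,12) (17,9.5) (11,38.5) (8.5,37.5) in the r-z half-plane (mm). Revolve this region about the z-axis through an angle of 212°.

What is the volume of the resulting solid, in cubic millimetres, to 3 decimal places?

Profile (r,z), 5 vertices: (8.5,22.5) (13,12) (17,9.5) (11,38.5) (8.5,37.5)
edge 0: (8.5,22.5)→(13,12)  cross = 8.5·12 − 13·22.5 = -190.5000; (r_i+r_j)·cross = 21.5·-190.5000 = -4095.7500
edge 1: (13,12)→(17,9.5)  cross = 13·9.5 − 17·12 = -80.5000; (r_i+r_j)·cross = 30·-80.5000 = -2415.0000
edge 2: (17,9.5)→(11,38.5)  cross = 17·38.5 − 11·9.5 = 550.0000; (r_i+r_j)·cross = 28·550.0000 = 15400.0000
edge 3: (11,38.5)→(8.5,37.5)  cross = 11·37.5 − 8.5·38.5 = 85.2500; (r_i+r_j)·cross = 19.5·85.2500 = 1662.3750
edge 4: (8.5,37.5)→(8.5,22.5)  cross = 8.5·22.5 − 8.5·37.5 = -127.5000; (r_i+r_j)·cross = 17·-127.5000 = -2167.5000
Σcross = 236.7500 → A = |Σcross|/2 = 118.3750 mm²
Σ(r_i+r_j)·cross = 8384.1250 → first moment M = |Σ|/6 = 1397.3542
R_c = M/A = 1397.3542/118.3750 = 11.8045 mm
θ = 212° = 3.700098 rad
V = θ·R_c·A = 3.700098·11.8045·118.3750 = 5170.347 mm³

Volume = 5170.347 mm³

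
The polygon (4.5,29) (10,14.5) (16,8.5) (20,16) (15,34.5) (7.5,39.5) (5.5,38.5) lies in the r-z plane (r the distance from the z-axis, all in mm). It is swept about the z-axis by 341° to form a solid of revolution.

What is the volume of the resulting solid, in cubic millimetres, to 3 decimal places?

Profile (r,z), 7 vertices: (4.5,29) (10,14.5) (16,8.5) (20,16) (15,34.5) (7.5,39.5) (5.5,38.5)
edge 0: (4.5,29)→(10,14.5)  cross = 4.5·14.5 − 10·29 = -224.7500; (r_i+r_j)·cross = 14.5·-224.7500 = -3258.8750
edge 1: (10,14.5)→(16,8.5)  cross = 10·8.5 − 16·14.5 = -147.0000; (r_i+r_j)·cross = 26·-147.0000 = -3822.0000
edge 2: (16,8.5)→(20,16)  cross = 16·16 − 20·8.5 = 86.0000; (r_i+r_j)·cross = 36·86.0000 = 3096.0000
edge 3: (20,16)→(15,34.5)  cross = 20·34.5 − 15·16 = 450.0000; (r_i+r_j)·cross = 35·450.0000 = 15750.0000
edge 4: (15,34.5)→(7.5,39.5)  cross = 15·39.5 − 7.5·34.5 = 333.7500; (r_i+r_j)·cross = 22.5·333.7500 = 7509.3750
edge 5: (7.5,39.5)→(5.5,38.5)  cross = 7.5·38.5 − 5.5·39.5 = 71.5000; (r_i+r_j)·cross = 13·71.5000 = 929.5000
edge 6: (5.5,38.5)→(4.5,29)  cross = 5.5·29 − 4.5·38.5 = -13.7500; (r_i+r_j)·cross = 10·-13.7500 = -137.5000
Σcross = 555.7500 → A = |Σcross|/2 = 277.8750 mm²
Σ(r_i+r_j)·cross = 20066.5000 → first moment M = |Σ|/6 = 3344.4167
R_c = M/A = 3344.4167/277.8750 = 12.0357 mm
θ = 341° = 5.951573 rad
V = θ·R_c·A = 5.951573·12.0357·277.8750 = 19904.539 mm³

Volume = 19904.539 mm³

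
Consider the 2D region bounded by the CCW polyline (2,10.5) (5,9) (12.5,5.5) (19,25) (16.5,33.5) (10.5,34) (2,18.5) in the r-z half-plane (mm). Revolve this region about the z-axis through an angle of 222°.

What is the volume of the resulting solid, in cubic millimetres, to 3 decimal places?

Profile (r,z), 7 vertices: (2,10.5) (5,9) (12.5,5.5) (19,25) (16.5,33.5) (10.5,34) (2,18.5)
edge 0: (2,10.5)→(5,9)  cross = 2·9 − 5·10.5 = -34.5000; (r_i+r_j)·cross = 7·-34.5000 = -241.5000
edge 1: (5,9)→(12.5,5.5)  cross = 5·5.5 − 12.5·9 = -85.0000; (r_i+r_j)·cross = 17.5·-85.0000 = -1487.5000
edge 2: (12.5,5.5)→(19,25)  cross = 12.5·25 − 19·5.5 = 208.0000; (r_i+r_j)·cross = 31.5·208.0000 = 6552.0000
edge 3: (19,25)→(16.5,33.5)  cross = 19·33.5 − 16.5·25 = 224.0000; (r_i+r_j)·cross = 35.5·224.0000 = 7952.0000
edge 4: (16.5,33.5)→(10.5,34)  cross = 16.5·34 − 10.5·33.5 = 209.2500; (r_i+r_j)·cross = 27·209.2500 = 5649.7500
edge 5: (10.5,34)→(2,18.5)  cross = 10.5·18.5 − 2·34 = 126.2500; (r_i+r_j)·cross = 12.5·126.2500 = 1578.1250
edge 6: (2,18.5)→(2,10.5)  cross = 2·10.5 − 2·18.5 = -16.0000; (r_i+r_j)·cross = 4·-16.0000 = -64.0000
Σcross = 632.0000 → A = |Σcross|/2 = 316.0000 mm²
Σ(r_i+r_j)·cross = 19938.8750 → first moment M = |Σ|/6 = 3323.1458
R_c = M/A = 3323.1458/316.0000 = 10.5163 mm
θ = 222° = 3.874631 rad
V = θ·R_c·A = 3.874631·10.5163·316.0000 = 12875.964 mm³

Volume = 12875.964 mm³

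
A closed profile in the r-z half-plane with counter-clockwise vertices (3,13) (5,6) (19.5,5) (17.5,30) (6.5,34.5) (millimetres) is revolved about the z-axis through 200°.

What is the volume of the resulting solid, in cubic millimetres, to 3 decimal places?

Volume = 14781.193 mm³

Profile (r,z), 5 vertices: (3,13) (5,6) (19.5,5) (17.5,30) (6.5,34.5)
edge 0: (3,13)→(5,6)  cross = 3·6 − 5·13 = -47.0000; (r_i+r_j)·cross = 8·-47.0000 = -376.0000
edge 1: (5,6)→(19.5,5)  cross = 5·5 − 19.5·6 = -92.0000; (r_i+r_j)·cross = 24.5·-92.0000 = -2254.0000
edge 2: (19.5,5)→(17.5,30)  cross = 19.5·30 − 17.5·5 = 497.5000; (r_i+r_j)·cross = 37·497.5000 = 18407.5000
edge 3: (17.5,30)→(6.5,34.5)  cross = 17.5·34.5 − 6.5·30 = 408.7500; (r_i+r_j)·cross = 24·408.7500 = 9810.0000
edge 4: (6.5,34.5)→(3,13)  cross = 6.5·13 − 3·34.5 = -19.0000; (r_i+r_j)·cross = 9.5·-19.0000 = -180.5000
Σcross = 748.2500 → A = |Σcross|/2 = 374.1250 mm²
Σ(r_i+r_j)·cross = 25407.0000 → first moment M = |Σ|/6 = 4234.5000
R_c = M/A = 4234.5000/374.1250 = 11.3184 mm
θ = 200° = 3.490659 rad
V = θ·R_c·A = 3.490659·11.3184·374.1250 = 14781.193 mm³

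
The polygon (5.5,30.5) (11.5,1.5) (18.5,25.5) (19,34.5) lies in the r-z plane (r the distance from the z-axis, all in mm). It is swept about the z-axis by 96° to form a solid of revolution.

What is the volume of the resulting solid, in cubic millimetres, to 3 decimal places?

Volume = 4874.914 mm³

Profile (r,z), 4 vertices: (5.5,30.5) (11.5,1.5) (18.5,25.5) (19,34.5)
edge 0: (5.5,30.5)→(11.5,1.5)  cross = 5.5·1.5 − 11.5·30.5 = -342.5000; (r_i+r_j)·cross = 17·-342.5000 = -5822.5000
edge 1: (11.5,1.5)→(18.5,25.5)  cross = 11.5·25.5 − 18.5·1.5 = 265.5000; (r_i+r_j)·cross = 30·265.5000 = 7965.0000
edge 2: (18.5,25.5)→(19,34.5)  cross = 18.5·34.5 − 19·25.5 = 153.7500; (r_i+r_j)·cross = 37.5·153.7500 = 5765.6250
edge 3: (19,34.5)→(5.5,30.5)  cross = 19·30.5 − 5.5·34.5 = 389.7500; (r_i+r_j)·cross = 24.5·389.7500 = 9548.8750
Σcross = 466.5000 → A = |Σcross|/2 = 233.2500 mm²
Σ(r_i+r_j)·cross = 17457.0000 → first moment M = |Σ|/6 = 2909.5000
R_c = M/A = 2909.5000/233.2500 = 12.4737 mm
θ = 96° = 1.675516 rad
V = θ·R_c·A = 1.675516·12.4737·233.2500 = 4874.914 mm³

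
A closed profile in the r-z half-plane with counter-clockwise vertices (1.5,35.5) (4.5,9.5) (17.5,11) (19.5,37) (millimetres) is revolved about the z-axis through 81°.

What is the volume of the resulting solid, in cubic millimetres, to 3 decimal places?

Volume = 6114.619 mm³

Profile (r,z), 4 vertices: (1.5,35.5) (4.5,9.5) (17.5,11) (19.5,37)
edge 0: (1.5,35.5)→(4.5,9.5)  cross = 1.5·9.5 − 4.5·35.5 = -145.5000; (r_i+r_j)·cross = 6·-145.5000 = -873.0000
edge 1: (4.5,9.5)→(17.5,11)  cross = 4.5·11 − 17.5·9.5 = -116.7500; (r_i+r_j)·cross = 22·-116.7500 = -2568.5000
edge 2: (17.5,11)→(19.5,37)  cross = 17.5·37 − 19.5·11 = 433.0000; (r_i+r_j)·cross = 37·433.0000 = 16021.0000
edge 3: (19.5,37)→(1.5,35.5)  cross = 19.5·35.5 − 1.5·37 = 636.7500; (r_i+r_j)·cross = 21·636.7500 = 13371.7500
Σcross = 807.5000 → A = |Σcross|/2 = 403.7500 mm²
Σ(r_i+r_j)·cross = 25951.2500 → first moment M = |Σ|/6 = 4325.2083
R_c = M/A = 4325.2083/403.7500 = 10.7126 mm
θ = 81° = 1.413717 rad
V = θ·R_c·A = 1.413717·10.7126·403.7500 = 6114.619 mm³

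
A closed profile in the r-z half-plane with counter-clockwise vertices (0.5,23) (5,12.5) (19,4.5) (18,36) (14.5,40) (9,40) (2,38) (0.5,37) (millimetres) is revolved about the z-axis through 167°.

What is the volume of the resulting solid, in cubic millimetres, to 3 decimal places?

Profile (r,z), 8 vertices: (0.5,23) (5,12.5) (19,4.5) (18,36) (14.5,40) (9,40) (2,38) (0.5,37)
edge 0: (0.5,23)→(5,12.5)  cross = 0.5·12.5 − 5·23 = -108.7500; (r_i+r_j)·cross = 5.5·-108.7500 = -598.1250
edge 1: (5,12.5)→(19,4.5)  cross = 5·4.5 − 19·12.5 = -215.0000; (r_i+r_j)·cross = 24·-215.0000 = -5160.0000
edge 2: (19,4.5)→(18,36)  cross = 19·36 − 18·4.5 = 603.0000; (r_i+r_j)·cross = 37·603.0000 = 22311.0000
edge 3: (18,36)→(14.5,40)  cross = 18·40 − 14.5·36 = 198.0000; (r_i+r_j)·cross = 32.5·198.0000 = 6435.0000
edge 4: (14.5,40)→(9,40)  cross = 14.5·40 − 9·40 = 220.0000; (r_i+r_j)·cross = 23.5·220.0000 = 5170.0000
edge 5: (9,40)→(2,38)  cross = 9·38 − 2·40 = 262.0000; (r_i+r_j)·cross = 11·262.0000 = 2882.0000
edge 6: (2,38)→(0.5,37)  cross = 2·37 − 0.5·38 = 55.0000; (r_i+r_j)·cross = 2.5·55.0000 = 137.5000
edge 7: (0.5,37)→(0.5,23)  cross = 0.5·23 − 0.5·37 = -7.0000; (r_i+r_j)·cross = 1·-7.0000 = -7.0000
Σcross = 1007.2500 → A = |Σcross|/2 = 503.6250 mm²
Σ(r_i+r_j)·cross = 31170.3750 → first moment M = |Σ|/6 = 5195.0625
R_c = M/A = 5195.0625/503.6250 = 10.3153 mm
θ = 167° = 2.914700 rad
V = θ·R_c·A = 2.914700·10.3153·503.6250 = 15142.048 mm³

Volume = 15142.048 mm³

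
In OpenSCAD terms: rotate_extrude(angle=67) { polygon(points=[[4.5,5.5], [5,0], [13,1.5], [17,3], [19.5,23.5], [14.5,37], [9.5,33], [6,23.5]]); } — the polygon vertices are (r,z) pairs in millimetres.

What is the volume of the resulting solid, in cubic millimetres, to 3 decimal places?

Profile (r,z), 8 vertices: (4.5,5.5) (5,0) (13,1.5) (17,3) (19.5,23.5) (14.5,37) (9.5,33) (6,23.5)
edge 0: (4.5,5.5)→(5,0)  cross = 4.5·0 − 5·5.5 = -27.5000; (r_i+r_j)·cross = 9.5·-27.5000 = -261.2500
edge 1: (5,0)→(13,1.5)  cross = 5·1.5 − 13·0 = 7.5000; (r_i+r_j)·cross = 18·7.5000 = 135.0000
edge 2: (13,1.5)→(17,3)  cross = 13·3 − 17·1.5 = 13.5000; (r_i+r_j)·cross = 30·13.5000 = 405.0000
edge 3: (17,3)→(19.5,23.5)  cross = 17·23.5 − 19.5·3 = 341.0000; (r_i+r_j)·cross = 36.5·341.0000 = 12446.5000
edge 4: (19.5,23.5)→(14.5,37)  cross = 19.5·37 − 14.5·23.5 = 380.7500; (r_i+r_j)·cross = 34·380.7500 = 12945.5000
edge 5: (14.5,37)→(9.5,33)  cross = 14.5·33 − 9.5·37 = 127.0000; (r_i+r_j)·cross = 24·127.0000 = 3048.0000
edge 6: (9.5,33)→(6,23.5)  cross = 9.5·23.5 − 6·33 = 25.2500; (r_i+r_j)·cross = 15.5·25.2500 = 391.3750
edge 7: (6,23.5)→(4.5,5.5)  cross = 6·5.5 − 4.5·23.5 = -72.7500; (r_i+r_j)·cross = 10.5·-72.7500 = -763.8750
Σcross = 794.7500 → A = |Σcross|/2 = 397.3750 mm²
Σ(r_i+r_j)·cross = 28346.2500 → first moment M = |Σ|/6 = 4724.3750
R_c = M/A = 4724.3750/397.3750 = 11.8890 mm
θ = 67° = 1.169371 rad
V = θ·R_c·A = 1.169371·11.8890·397.3750 = 5524.545 mm³

Volume = 5524.545 mm³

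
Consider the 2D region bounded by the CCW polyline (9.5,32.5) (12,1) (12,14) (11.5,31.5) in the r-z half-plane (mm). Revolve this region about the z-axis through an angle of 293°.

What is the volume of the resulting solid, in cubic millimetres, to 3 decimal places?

Profile (r,z), 4 vertices: (9.5,32.5) (12,1) (12,14) (11.5,31.5)
edge 0: (9.5,32.5)→(12,1)  cross = 9.5·1 − 12·32.5 = -380.5000; (r_i+r_j)·cross = 21.5·-380.5000 = -8180.7500
edge 1: (12,1)→(12,14)  cross = 12·14 − 12·1 = 156.0000; (r_i+r_j)·cross = 24·156.0000 = 3744.0000
edge 2: (12,14)→(11.5,31.5)  cross = 12·31.5 − 11.5·14 = 217.0000; (r_i+r_j)·cross = 23.5·217.0000 = 5099.5000
edge 3: (11.5,31.5)→(9.5,32.5)  cross = 11.5·32.5 − 9.5·31.5 = 74.5000; (r_i+r_j)·cross = 21·74.5000 = 1564.5000
Σcross = 67.0000 → A = |Σcross|/2 = 33.5000 mm²
Σ(r_i+r_j)·cross = 2227.2500 → first moment M = |Σ|/6 = 371.2083
R_c = M/A = 371.2083/33.5000 = 11.0808 mm
θ = 293° = 5.113815 rad
V = θ·R_c·A = 5.113815·11.0808·33.5000 = 1898.291 mm³

Volume = 1898.291 mm³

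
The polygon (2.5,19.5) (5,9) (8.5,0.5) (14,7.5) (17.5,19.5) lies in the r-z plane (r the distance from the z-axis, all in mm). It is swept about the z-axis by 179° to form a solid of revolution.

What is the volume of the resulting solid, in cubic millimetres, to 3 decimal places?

Profile (r,z), 5 vertices: (2.5,19.5) (5,9) (8.5,0.5) (14,7.5) (17.5,19.5)
edge 0: (2.5,19.5)→(5,9)  cross = 2.5·9 − 5·19.5 = -75.0000; (r_i+r_j)·cross = 7.5·-75.0000 = -562.5000
edge 1: (5,9)→(8.5,0.5)  cross = 5·0.5 − 8.5·9 = -74.0000; (r_i+r_j)·cross = 13.5·-74.0000 = -999.0000
edge 2: (8.5,0.5)→(14,7.5)  cross = 8.5·7.5 − 14·0.5 = 56.7500; (r_i+r_j)·cross = 22.5·56.7500 = 1276.8750
edge 3: (14,7.5)→(17.5,19.5)  cross = 14·19.5 − 17.5·7.5 = 141.7500; (r_i+r_j)·cross = 31.5·141.7500 = 4465.1250
edge 4: (17.5,19.5)→(2.5,19.5)  cross = 17.5·19.5 − 2.5·19.5 = 292.5000; (r_i+r_j)·cross = 20·292.5000 = 5850.0000
Σcross = 342.0000 → A = |Σcross|/2 = 171.0000 mm²
Σ(r_i+r_j)·cross = 10030.5000 → first moment M = |Σ|/6 = 1671.7500
R_c = M/A = 1671.7500/171.0000 = 9.7763 mm
θ = 179° = 3.124139 rad
V = θ·R_c·A = 3.124139·9.7763·171.0000 = 5222.780 mm³

Volume = 5222.780 mm³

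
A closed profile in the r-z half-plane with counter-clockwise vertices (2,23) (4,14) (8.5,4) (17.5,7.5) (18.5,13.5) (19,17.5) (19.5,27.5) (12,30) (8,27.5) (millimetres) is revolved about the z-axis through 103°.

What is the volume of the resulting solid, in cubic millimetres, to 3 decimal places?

Profile (r,z), 9 vertices: (2,23) (4,14) (8.5,4) (17.5,7.5) (18.5,13.5) (19,17.5) (19.5,27.5) (12,30) (8,27.5)
edge 0: (2,23)→(4,14)  cross = 2·14 − 4·23 = -64.0000; (r_i+r_j)·cross = 6·-64.0000 = -384.0000
edge 1: (4,14)→(8.5,4)  cross = 4·4 − 8.5·14 = -103.0000; (r_i+r_j)·cross = 12.5·-103.0000 = -1287.5000
edge 2: (8.5,4)→(17.5,7.5)  cross = 8.5·7.5 − 17.5·4 = -6.2500; (r_i+r_j)·cross = 26·-6.2500 = -162.5000
edge 3: (17.5,7.5)→(18.5,13.5)  cross = 17.5·13.5 − 18.5·7.5 = 97.5000; (r_i+r_j)·cross = 36·97.5000 = 3510.0000
edge 4: (18.5,13.5)→(19,17.5)  cross = 18.5·17.5 − 19·13.5 = 67.2500; (r_i+r_j)·cross = 37.5·67.2500 = 2521.8750
edge 5: (19,17.5)→(19.5,27.5)  cross = 19·27.5 − 19.5·17.5 = 181.2500; (r_i+r_j)·cross = 38.5·181.2500 = 6978.1250
edge 6: (19.5,27.5)→(12,30)  cross = 19.5·30 − 12·27.5 = 255.0000; (r_i+r_j)·cross = 31.5·255.0000 = 8032.5000
edge 7: (12,30)→(8,27.5)  cross = 12·27.5 − 8·30 = 90.0000; (r_i+r_j)·cross = 20·90.0000 = 1800.0000
edge 8: (8,27.5)→(2,23)  cross = 8·23 − 2·27.5 = 129.0000; (r_i+r_j)·cross = 10·129.0000 = 1290.0000
Σcross = 646.7500 → A = |Σcross|/2 = 323.3750 mm²
Σ(r_i+r_j)·cross = 22298.5000 → first moment M = |Σ|/6 = 3716.4167
R_c = M/A = 3716.4167/323.3750 = 11.4926 mm
θ = 103° = 1.797689 rad
V = θ·R_c·A = 1.797689·11.4926·323.3750 = 6680.962 mm³

Volume = 6680.962 mm³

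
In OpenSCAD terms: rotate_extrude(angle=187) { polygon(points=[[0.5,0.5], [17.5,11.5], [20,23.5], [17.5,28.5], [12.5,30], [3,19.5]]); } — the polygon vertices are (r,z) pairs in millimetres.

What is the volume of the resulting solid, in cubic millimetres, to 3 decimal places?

Profile (r,z), 6 vertices: (0.5,0.5) (17.5,11.5) (20,23.5) (17.5,28.5) (12.5,30) (3,19.5)
edge 0: (0.5,0.5)→(17.5,11.5)  cross = 0.5·11.5 − 17.5·0.5 = -3.0000; (r_i+r_j)·cross = 18·-3.0000 = -54.0000
edge 1: (17.5,11.5)→(20,23.5)  cross = 17.5·23.5 − 20·11.5 = 181.2500; (r_i+r_j)·cross = 37.5·181.2500 = 6796.8750
edge 2: (20,23.5)→(17.5,28.5)  cross = 20·28.5 − 17.5·23.5 = 158.7500; (r_i+r_j)·cross = 37.5·158.7500 = 5953.1250
edge 3: (17.5,28.5)→(12.5,30)  cross = 17.5·30 − 12.5·28.5 = 168.7500; (r_i+r_j)·cross = 30·168.7500 = 5062.5000
edge 4: (12.5,30)→(3,19.5)  cross = 12.5·19.5 − 3·30 = 153.7500; (r_i+r_j)·cross = 15.5·153.7500 = 2383.1250
edge 5: (3,19.5)→(0.5,0.5)  cross = 3·0.5 − 0.5·19.5 = -8.2500; (r_i+r_j)·cross = 3.5·-8.2500 = -28.8750
Σcross = 651.2500 → A = |Σcross|/2 = 325.6250 mm²
Σ(r_i+r_j)·cross = 20112.7500 → first moment M = |Σ|/6 = 3352.1250
R_c = M/A = 3352.1250/325.6250 = 10.2944 mm
θ = 187° = 3.263766 rad
V = θ·R_c·A = 3.263766·10.2944·325.6250 = 10940.551 mm³

Volume = 10940.551 mm³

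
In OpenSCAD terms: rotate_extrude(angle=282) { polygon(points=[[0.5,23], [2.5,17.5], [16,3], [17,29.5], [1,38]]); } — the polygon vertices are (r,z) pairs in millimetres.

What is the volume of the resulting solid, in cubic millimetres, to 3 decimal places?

Volume = 16249.007 mm³

Profile (r,z), 5 vertices: (0.5,23) (2.5,17.5) (16,3) (17,29.5) (1,38)
edge 0: (0.5,23)→(2.5,17.5)  cross = 0.5·17.5 − 2.5·23 = -48.7500; (r_i+r_j)·cross = 3·-48.7500 = -146.2500
edge 1: (2.5,17.5)→(16,3)  cross = 2.5·3 − 16·17.5 = -272.5000; (r_i+r_j)·cross = 18.5·-272.5000 = -5041.2500
edge 2: (16,3)→(17,29.5)  cross = 16·29.5 − 17·3 = 421.0000; (r_i+r_j)·cross = 33·421.0000 = 13893.0000
edge 3: (17,29.5)→(1,38)  cross = 17·38 − 1·29.5 = 616.5000; (r_i+r_j)·cross = 18·616.5000 = 11097.0000
edge 4: (1,38)→(0.5,23)  cross = 1·23 − 0.5·38 = 4.0000; (r_i+r_j)·cross = 1.5·4.0000 = 6.0000
Σcross = 720.2500 → A = |Σcross|/2 = 360.1250 mm²
Σ(r_i+r_j)·cross = 19808.5000 → first moment M = |Σ|/6 = 3301.4167
R_c = M/A = 3301.4167/360.1250 = 9.1674 mm
θ = 282° = 4.921828 rad
V = θ·R_c·A = 4.921828·9.1674·360.1250 = 16249.007 mm³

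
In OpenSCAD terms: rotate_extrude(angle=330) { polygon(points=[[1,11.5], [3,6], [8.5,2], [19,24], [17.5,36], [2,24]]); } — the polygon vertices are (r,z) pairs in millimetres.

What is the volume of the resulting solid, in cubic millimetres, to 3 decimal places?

Profile (r,z), 6 vertices: (1,11.5) (3,6) (8.5,2) (19,24) (17.5,36) (2,24)
edge 0: (1,11.5)→(3,6)  cross = 1·6 − 3·11.5 = -28.5000; (r_i+r_j)·cross = 4·-28.5000 = -114.0000
edge 1: (3,6)→(8.5,2)  cross = 3·2 − 8.5·6 = -45.0000; (r_i+r_j)·cross = 11.5·-45.0000 = -517.5000
edge 2: (8.5,2)→(19,24)  cross = 8.5·24 − 19·2 = 166.0000; (r_i+r_j)·cross = 27.5·166.0000 = 4565.0000
edge 3: (19,24)→(17.5,36)  cross = 19·36 − 17.5·24 = 264.0000; (r_i+r_j)·cross = 36.5·264.0000 = 9636.0000
edge 4: (17.5,36)→(2,24)  cross = 17.5·24 − 2·36 = 348.0000; (r_i+r_j)·cross = 19.5·348.0000 = 6786.0000
edge 5: (2,24)→(1,11.5)  cross = 2·11.5 − 1·24 = -1.0000; (r_i+r_j)·cross = 3·-1.0000 = -3.0000
Σcross = 703.5000 → A = |Σcross|/2 = 351.7500 mm²
Σ(r_i+r_j)·cross = 20352.5000 → first moment M = |Σ|/6 = 3392.0833
R_c = M/A = 3392.0833/351.7500 = 9.6434 mm
θ = 330° = 5.759587 rad
V = θ·R_c·A = 5.759587·9.6434·351.7500 = 19536.997 mm³

Volume = 19536.997 mm³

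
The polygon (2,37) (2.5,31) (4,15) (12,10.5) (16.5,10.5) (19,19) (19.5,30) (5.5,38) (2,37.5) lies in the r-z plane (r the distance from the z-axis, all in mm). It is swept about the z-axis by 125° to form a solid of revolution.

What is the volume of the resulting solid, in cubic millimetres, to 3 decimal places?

Profile (r,z), 9 vertices: (2,37) (2.5,31) (4,15) (12,10.5) (16.5,10.5) (19,19) (19.5,30) (5.5,38) (2,37.5)
edge 0: (2,37)→(2.5,31)  cross = 2·31 − 2.5·37 = -30.5000; (r_i+r_j)·cross = 4.5·-30.5000 = -137.2500
edge 1: (2.5,31)→(4,15)  cross = 2.5·15 − 4·31 = -86.5000; (r_i+r_j)·cross = 6.5·-86.5000 = -562.2500
edge 2: (4,15)→(12,10.5)  cross = 4·10.5 − 12·15 = -138.0000; (r_i+r_j)·cross = 16·-138.0000 = -2208.0000
edge 3: (12,10.5)→(16.5,10.5)  cross = 12·10.5 − 16.5·10.5 = -47.2500; (r_i+r_j)·cross = 28.5·-47.2500 = -1346.6250
edge 4: (16.5,10.5)→(19,19)  cross = 16.5·19 − 19·10.5 = 114.0000; (r_i+r_j)·cross = 35.5·114.0000 = 4047.0000
edge 5: (19,19)→(19.5,30)  cross = 19·30 − 19.5·19 = 199.5000; (r_i+r_j)·cross = 38.5·199.5000 = 7680.7500
edge 6: (19.5,30)→(5.5,38)  cross = 19.5·38 − 5.5·30 = 576.0000; (r_i+r_j)·cross = 25·576.0000 = 14400.0000
edge 7: (5.5,38)→(2,37.5)  cross = 5.5·37.5 − 2·38 = 130.2500; (r_i+r_j)·cross = 7.5·130.2500 = 976.8750
edge 8: (2,37.5)→(2,37)  cross = 2·37 − 2·37.5 = -1.0000; (r_i+r_j)·cross = 4·-1.0000 = -4.0000
Σcross = 716.5000 → A = |Σcross|/2 = 358.2500 mm²
Σ(r_i+r_j)·cross = 22846.5000 → first moment M = |Σ|/6 = 3807.7500
R_c = M/A = 3807.7500/358.2500 = 10.6288 mm
θ = 125° = 2.181662 rad
V = θ·R_c·A = 2.181662·10.6288·358.2500 = 8307.222 mm³

Volume = 8307.222 mm³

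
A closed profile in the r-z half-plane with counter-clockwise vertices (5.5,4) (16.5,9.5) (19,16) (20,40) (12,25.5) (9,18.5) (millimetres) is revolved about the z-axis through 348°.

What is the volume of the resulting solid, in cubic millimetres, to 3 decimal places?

Profile (r,z), 6 vertices: (5.5,4) (16.5,9.5) (19,16) (20,40) (12,25.5) (9,18.5)
edge 0: (5.5,4)→(16.5,9.5)  cross = 5.5·9.5 − 16.5·4 = -13.7500; (r_i+r_j)·cross = 22·-13.7500 = -302.5000
edge 1: (16.5,9.5)→(19,16)  cross = 16.5·16 − 19·9.5 = 83.5000; (r_i+r_j)·cross = 35.5·83.5000 = 2964.2500
edge 2: (19,16)→(20,40)  cross = 19·40 − 20·16 = 440.0000; (r_i+r_j)·cross = 39·440.0000 = 17160.0000
edge 3: (20,40)→(12,25.5)  cross = 20·25.5 − 12·40 = 30.0000; (r_i+r_j)·cross = 32·30.0000 = 960.0000
edge 4: (12,25.5)→(9,18.5)  cross = 12·18.5 − 9·25.5 = -7.5000; (r_i+r_j)·cross = 21·-7.5000 = -157.5000
edge 5: (9,18.5)→(5.5,4)  cross = 9·4 − 5.5·18.5 = -65.7500; (r_i+r_j)·cross = 14.5·-65.7500 = -953.3750
Σcross = 466.5000 → A = |Σcross|/2 = 233.2500 mm²
Σ(r_i+r_j)·cross = 19670.8750 → first moment M = |Σ|/6 = 3278.4792
R_c = M/A = 3278.4792/233.2500 = 14.0556 mm
θ = 348° = 6.073746 rad
V = θ·R_c·A = 6.073746·14.0556·233.2500 = 19912.649 mm³

Volume = 19912.649 mm³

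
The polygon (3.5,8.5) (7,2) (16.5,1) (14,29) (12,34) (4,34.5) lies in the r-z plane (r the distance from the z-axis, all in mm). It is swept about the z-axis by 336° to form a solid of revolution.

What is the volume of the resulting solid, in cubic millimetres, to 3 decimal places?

Volume = 19675.114 mm³

Profile (r,z), 6 vertices: (3.5,8.5) (7,2) (16.5,1) (14,29) (12,34) (4,34.5)
edge 0: (3.5,8.5)→(7,2)  cross = 3.5·2 − 7·8.5 = -52.5000; (r_i+r_j)·cross = 10.5·-52.5000 = -551.2500
edge 1: (7,2)→(16.5,1)  cross = 7·1 − 16.5·2 = -26.0000; (r_i+r_j)·cross = 23.5·-26.0000 = -611.0000
edge 2: (16.5,1)→(14,29)  cross = 16.5·29 − 14·1 = 464.5000; (r_i+r_j)·cross = 30.5·464.5000 = 14167.2500
edge 3: (14,29)→(12,34)  cross = 14·34 − 12·29 = 128.0000; (r_i+r_j)·cross = 26·128.0000 = 3328.0000
edge 4: (12,34)→(4,34.5)  cross = 12·34.5 − 4·34 = 278.0000; (r_i+r_j)·cross = 16·278.0000 = 4448.0000
edge 5: (4,34.5)→(3.5,8.5)  cross = 4·8.5 − 3.5·34.5 = -86.7500; (r_i+r_j)·cross = 7.5·-86.7500 = -650.6250
Σcross = 705.2500 → A = |Σcross|/2 = 352.6250 mm²
Σ(r_i+r_j)·cross = 20130.3750 → first moment M = |Σ|/6 = 3355.0625
R_c = M/A = 3355.0625/352.6250 = 9.5145 mm
θ = 336° = 5.864306 rad
V = θ·R_c·A = 5.864306·9.5145·352.6250 = 19675.114 mm³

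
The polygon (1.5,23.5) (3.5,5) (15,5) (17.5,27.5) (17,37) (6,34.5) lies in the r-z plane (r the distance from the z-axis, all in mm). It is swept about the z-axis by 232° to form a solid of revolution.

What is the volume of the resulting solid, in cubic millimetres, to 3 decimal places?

Profile (r,z), 6 vertices: (1.5,23.5) (3.5,5) (15,5) (17.5,27.5) (17,37) (6,34.5)
edge 0: (1.5,23.5)→(3.5,5)  cross = 1.5·5 − 3.5·23.5 = -74.7500; (r_i+r_j)·cross = 5·-74.7500 = -373.7500
edge 1: (3.5,5)→(15,5)  cross = 3.5·5 − 15·5 = -57.5000; (r_i+r_j)·cross = 18.5·-57.5000 = -1063.7500
edge 2: (15,5)→(17.5,27.5)  cross = 15·27.5 − 17.5·5 = 325.0000; (r_i+r_j)·cross = 32.5·325.0000 = 10562.5000
edge 3: (17.5,27.5)→(17,37)  cross = 17.5·37 − 17·27.5 = 180.0000; (r_i+r_j)·cross = 34.5·180.0000 = 6210.0000
edge 4: (17,37)→(6,34.5)  cross = 17·34.5 − 6·37 = 364.5000; (r_i+r_j)·cross = 23·364.5000 = 8383.5000
edge 5: (6,34.5)→(1.5,23.5)  cross = 6·23.5 − 1.5·34.5 = 89.2500; (r_i+r_j)·cross = 7.5·89.2500 = 669.3750
Σcross = 826.5000 → A = |Σcross|/2 = 413.2500 mm²
Σ(r_i+r_j)·cross = 24387.8750 → first moment M = |Σ|/6 = 4064.6458
R_c = M/A = 4064.6458/413.2500 = 9.8358 mm
θ = 232° = 4.049164 rad
V = θ·R_c·A = 4.049164·9.8358·413.2500 = 16458.417 mm³

Volume = 16458.417 mm³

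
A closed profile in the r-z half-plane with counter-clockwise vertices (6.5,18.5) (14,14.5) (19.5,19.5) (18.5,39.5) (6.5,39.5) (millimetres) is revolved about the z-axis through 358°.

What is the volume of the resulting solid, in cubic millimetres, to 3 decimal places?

Profile (r,z), 5 vertices: (6.5,18.5) (14,14.5) (19.5,19.5) (18.5,39.5) (6.5,39.5)
edge 0: (6.5,18.5)→(14,14.5)  cross = 6.5·14.5 − 14·18.5 = -164.7500; (r_i+r_j)·cross = 20.5·-164.7500 = -3377.3750
edge 1: (14,14.5)→(19.5,19.5)  cross = 14·19.5 − 19.5·14.5 = -9.7500; (r_i+r_j)·cross = 33.5·-9.7500 = -326.6250
edge 2: (19.5,19.5)→(18.5,39.5)  cross = 19.5·39.5 − 18.5·19.5 = 409.5000; (r_i+r_j)·cross = 38·409.5000 = 15561.0000
edge 3: (18.5,39.5)→(6.5,39.5)  cross = 18.5·39.5 − 6.5·39.5 = 474.0000; (r_i+r_j)·cross = 25·474.0000 = 11850.0000
edge 4: (6.5,39.5)→(6.5,18.5)  cross = 6.5·18.5 − 6.5·39.5 = -136.5000; (r_i+r_j)·cross = 13·-136.5000 = -1774.5000
Σcross = 572.5000 → A = |Σcross|/2 = 286.2500 mm²
Σ(r_i+r_j)·cross = 21932.5000 → first moment M = |Σ|/6 = 3655.4167
R_c = M/A = 3655.4167/286.2500 = 12.7700 mm
θ = 358° = 6.248279 rad
V = θ·R_c·A = 6.248279·12.7700·286.2500 = 22840.062 mm³

Volume = 22840.062 mm³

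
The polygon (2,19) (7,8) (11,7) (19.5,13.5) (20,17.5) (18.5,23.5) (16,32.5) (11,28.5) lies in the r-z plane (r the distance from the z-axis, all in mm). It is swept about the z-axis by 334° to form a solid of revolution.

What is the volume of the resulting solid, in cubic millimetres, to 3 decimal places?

Volume = 18909.237 mm³

Profile (r,z), 8 vertices: (2,19) (7,8) (11,7) (19.5,13.5) (20,17.5) (18.5,23.5) (16,32.5) (11,28.5)
edge 0: (2,19)→(7,8)  cross = 2·8 − 7·19 = -117.0000; (r_i+r_j)·cross = 9·-117.0000 = -1053.0000
edge 1: (7,8)→(11,7)  cross = 7·7 − 11·8 = -39.0000; (r_i+r_j)·cross = 18·-39.0000 = -702.0000
edge 2: (11,7)→(19.5,13.5)  cross = 11·13.5 − 19.5·7 = 12.0000; (r_i+r_j)·cross = 30.5·12.0000 = 366.0000
edge 3: (19.5,13.5)→(20,17.5)  cross = 19.5·17.5 − 20·13.5 = 71.2500; (r_i+r_j)·cross = 39.5·71.2500 = 2814.3750
edge 4: (20,17.5)→(18.5,23.5)  cross = 20·23.5 − 18.5·17.5 = 146.2500; (r_i+r_j)·cross = 38.5·146.2500 = 5630.6250
edge 5: (18.5,23.5)→(16,32.5)  cross = 18.5·32.5 − 16·23.5 = 225.2500; (r_i+r_j)·cross = 34.5·225.2500 = 7771.1250
edge 6: (16,32.5)→(11,28.5)  cross = 16·28.5 − 11·32.5 = 98.5000; (r_i+r_j)·cross = 27·98.5000 = 2659.5000
edge 7: (11,28.5)→(2,19)  cross = 11·19 − 2·28.5 = 152.0000; (r_i+r_j)·cross = 13·152.0000 = 1976.0000
Σcross = 549.2500 → A = |Σcross|/2 = 274.6250 mm²
Σ(r_i+r_j)·cross = 19462.6250 → first moment M = |Σ|/6 = 3243.7708
R_c = M/A = 3243.7708/274.6250 = 11.8116 mm
θ = 334° = 5.829400 rad
V = θ·R_c·A = 5.829400·11.8116·274.6250 = 18909.237 mm³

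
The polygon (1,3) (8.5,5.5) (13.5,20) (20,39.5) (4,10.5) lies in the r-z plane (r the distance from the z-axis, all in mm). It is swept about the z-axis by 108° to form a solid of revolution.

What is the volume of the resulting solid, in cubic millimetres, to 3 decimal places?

Volume = 2398.881 mm³

Profile (r,z), 5 vertices: (1,3) (8.5,5.5) (13.5,20) (20,39.5) (4,10.5)
edge 0: (1,3)→(8.5,5.5)  cross = 1·5.5 − 8.5·3 = -20.0000; (r_i+r_j)·cross = 9.5·-20.0000 = -190.0000
edge 1: (8.5,5.5)→(13.5,20)  cross = 8.5·20 − 13.5·5.5 = 95.7500; (r_i+r_j)·cross = 22·95.7500 = 2106.5000
edge 2: (13.5,20)→(20,39.5)  cross = 13.5·39.5 − 20·20 = 133.2500; (r_i+r_j)·cross = 33.5·133.2500 = 4463.8750
edge 3: (20,39.5)→(4,10.5)  cross = 20·10.5 − 4·39.5 = 52.0000; (r_i+r_j)·cross = 24·52.0000 = 1248.0000
edge 4: (4,10.5)→(1,3)  cross = 4·3 − 1·10.5 = 1.5000; (r_i+r_j)·cross = 5·1.5000 = 7.5000
Σcross = 262.5000 → A = |Σcross|/2 = 131.2500 mm²
Σ(r_i+r_j)·cross = 7635.8750 → first moment M = |Σ|/6 = 1272.6458
R_c = M/A = 1272.6458/131.2500 = 9.6963 mm
θ = 108° = 1.884956 rad
V = θ·R_c·A = 1.884956·9.6963·131.2500 = 2398.881 mm³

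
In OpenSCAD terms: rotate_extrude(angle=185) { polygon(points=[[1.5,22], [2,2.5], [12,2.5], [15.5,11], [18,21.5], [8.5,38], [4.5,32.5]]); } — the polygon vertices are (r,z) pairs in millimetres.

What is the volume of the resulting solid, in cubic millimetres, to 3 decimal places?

Profile (r,z), 7 vertices: (1.5,22) (2,2.5) (12,2.5) (15.5,11) (18,21.5) (8.5,38) (4.5,32.5)
edge 0: (1.5,22)→(2,2.5)  cross = 1.5·2.5 − 2·22 = -40.2500; (r_i+r_j)·cross = 3.5·-40.2500 = -140.8750
edge 1: (2,2.5)→(12,2.5)  cross = 2·2.5 − 12·2.5 = -25.0000; (r_i+r_j)·cross = 14·-25.0000 = -350.0000
edge 2: (12,2.5)→(15.5,11)  cross = 12·11 − 15.5·2.5 = 93.2500; (r_i+r_j)·cross = 27.5·93.2500 = 2564.3750
edge 3: (15.5,11)→(18,21.5)  cross = 15.5·21.5 − 18·11 = 135.2500; (r_i+r_j)·cross = 33.5·135.2500 = 4530.8750
edge 4: (18,21.5)→(8.5,38)  cross = 18·38 − 8.5·21.5 = 501.2500; (r_i+r_j)·cross = 26.5·501.2500 = 13283.1250
edge 5: (8.5,38)→(4.5,32.5)  cross = 8.5·32.5 − 4.5·38 = 105.2500; (r_i+r_j)·cross = 13·105.2500 = 1368.2500
edge 6: (4.5,32.5)→(1.5,22)  cross = 4.5·22 − 1.5·32.5 = 50.2500; (r_i+r_j)·cross = 6·50.2500 = 301.5000
Σcross = 820.0000 → A = |Σcross|/2 = 410.0000 mm²
Σ(r_i+r_j)·cross = 21557.2500 → first moment M = |Σ|/6 = 3592.8750
R_c = M/A = 3592.8750/410.0000 = 8.7631 mm
θ = 185° = 3.228859 rad
V = θ·R_c·A = 3.228859·8.7631·410.0000 = 11600.887 mm³

Volume = 11600.887 mm³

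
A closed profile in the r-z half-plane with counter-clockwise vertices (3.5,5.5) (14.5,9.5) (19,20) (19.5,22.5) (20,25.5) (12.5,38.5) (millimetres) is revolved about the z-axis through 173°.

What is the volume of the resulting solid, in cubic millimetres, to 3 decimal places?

Volume = 9939.426 mm³

Profile (r,z), 6 vertices: (3.5,5.5) (14.5,9.5) (19,20) (19.5,22.5) (20,25.5) (12.5,38.5)
edge 0: (3.5,5.5)→(14.5,9.5)  cross = 3.5·9.5 − 14.5·5.5 = -46.5000; (r_i+r_j)·cross = 18·-46.5000 = -837.0000
edge 1: (14.5,9.5)→(19,20)  cross = 14.5·20 − 19·9.5 = 109.5000; (r_i+r_j)·cross = 33.5·109.5000 = 3668.2500
edge 2: (19,20)→(19.5,22.5)  cross = 19·22.5 − 19.5·20 = 37.5000; (r_i+r_j)·cross = 38.5·37.5000 = 1443.7500
edge 3: (19.5,22.5)→(20,25.5)  cross = 19.5·25.5 − 20·22.5 = 47.2500; (r_i+r_j)·cross = 39.5·47.2500 = 1866.3750
edge 4: (20,25.5)→(12.5,38.5)  cross = 20·38.5 − 12.5·25.5 = 451.2500; (r_i+r_j)·cross = 32.5·451.2500 = 14665.6250
edge 5: (12.5,38.5)→(3.5,5.5)  cross = 12.5·5.5 − 3.5·38.5 = -66.0000; (r_i+r_j)·cross = 16·-66.0000 = -1056.0000
Σcross = 533.0000 → A = |Σcross|/2 = 266.5000 mm²
Σ(r_i+r_j)·cross = 19751.0000 → first moment M = |Σ|/6 = 3291.8333
R_c = M/A = 3291.8333/266.5000 = 12.3521 mm
θ = 173° = 3.019420 rad
V = θ·R_c·A = 3.019420·12.3521·266.5000 = 9939.426 mm³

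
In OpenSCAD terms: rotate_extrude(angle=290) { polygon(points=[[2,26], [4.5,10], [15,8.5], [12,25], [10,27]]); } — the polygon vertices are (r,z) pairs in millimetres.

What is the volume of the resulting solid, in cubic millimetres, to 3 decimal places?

Profile (r,z), 5 vertices: (2,26) (4.5,10) (15,8.5) (12,25) (10,27)
edge 0: (2,26)→(4.5,10)  cross = 2·10 − 4.5·26 = -97.0000; (r_i+r_j)·cross = 6.5·-97.0000 = -630.5000
edge 1: (4.5,10)→(15,8.5)  cross = 4.5·8.5 − 15·10 = -111.7500; (r_i+r_j)·cross = 19.5·-111.7500 = -2179.1250
edge 2: (15,8.5)→(12,25)  cross = 15·25 − 12·8.5 = 273.0000; (r_i+r_j)·cross = 27·273.0000 = 7371.0000
edge 3: (12,25)→(10,27)  cross = 12·27 − 10·25 = 74.0000; (r_i+r_j)·cross = 22·74.0000 = 1628.0000
edge 4: (10,27)→(2,26)  cross = 10·26 − 2·27 = 206.0000; (r_i+r_j)·cross = 12·206.0000 = 2472.0000
Σcross = 344.2500 → A = |Σcross|/2 = 172.1250 mm²
Σ(r_i+r_j)·cross = 8661.3750 → first moment M = |Σ|/6 = 1443.5625
R_c = M/A = 1443.5625/172.1250 = 8.3867 mm
θ = 290° = 5.061455 rad
V = θ·R_c·A = 5.061455·8.3867·172.1250 = 7306.526 mm³

Volume = 7306.526 mm³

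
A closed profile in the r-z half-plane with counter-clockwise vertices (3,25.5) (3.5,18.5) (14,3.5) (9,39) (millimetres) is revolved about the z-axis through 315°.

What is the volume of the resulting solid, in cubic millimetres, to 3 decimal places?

Profile (r,z), 4 vertices: (3,25.5) (3.5,18.5) (14,3.5) (9,39)
edge 0: (3,25.5)→(3.5,18.5)  cross = 3·18.5 − 3.5·25.5 = -33.7500; (r_i+r_j)·cross = 6.5·-33.7500 = -219.3750
edge 1: (3.5,18.5)→(14,3.5)  cross = 3.5·3.5 − 14·18.5 = -246.7500; (r_i+r_j)·cross = 17.5·-246.7500 = -4318.1250
edge 2: (14,3.5)→(9,39)  cross = 14·39 − 9·3.5 = 514.5000; (r_i+r_j)·cross = 23·514.5000 = 11833.5000
edge 3: (9,39)→(3,25.5)  cross = 9·25.5 − 3·39 = 112.5000; (r_i+r_j)·cross = 12·112.5000 = 1350.0000
Σcross = 346.5000 → A = |Σcross|/2 = 173.2500 mm²
Σ(r_i+r_j)·cross = 8646.0000 → first moment M = |Σ|/6 = 1441.0000
R_c = M/A = 1441.0000/173.2500 = 8.3175 mm
θ = 315° = 5.497787 rad
V = θ·R_c·A = 5.497787·8.3175·173.2500 = 7922.311 mm³

Volume = 7922.311 mm³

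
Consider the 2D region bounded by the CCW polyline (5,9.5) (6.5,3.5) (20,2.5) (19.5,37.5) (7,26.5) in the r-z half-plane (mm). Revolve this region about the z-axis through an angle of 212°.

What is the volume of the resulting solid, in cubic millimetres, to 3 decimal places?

Profile (r,z), 5 vertices: (5,9.5) (6.5,3.5) (20,2.5) (19.5,37.5) (7,26.5)
edge 0: (5,9.5)→(6.5,3.5)  cross = 5·3.5 − 6.5·9.5 = -44.2500; (r_i+r_j)·cross = 11.5·-44.2500 = -508.8750
edge 1: (6.5,3.5)→(20,2.5)  cross = 6.5·2.5 − 20·3.5 = -53.7500; (r_i+r_j)·cross = 26.5·-53.7500 = -1424.3750
edge 2: (20,2.5)→(19.5,37.5)  cross = 20·37.5 − 19.5·2.5 = 701.2500; (r_i+r_j)·cross = 39.5·701.2500 = 27699.3750
edge 3: (19.5,37.5)→(7,26.5)  cross = 19.5·26.5 − 7·37.5 = 254.2500; (r_i+r_j)·cross = 26.5·254.2500 = 6737.6250
edge 4: (7,26.5)→(5,9.5)  cross = 7·9.5 − 5·26.5 = -66.0000; (r_i+r_j)·cross = 12·-66.0000 = -792.0000
Σcross = 791.5000 → A = |Σcross|/2 = 395.7500 mm²
Σ(r_i+r_j)·cross = 31711.7500 → first moment M = |Σ|/6 = 5285.2917
R_c = M/A = 5285.2917/395.7500 = 13.3551 mm
θ = 212° = 3.700098 rad
V = θ·R_c·A = 3.700098·13.3551·395.7500 = 19556.097 mm³

Volume = 19556.097 mm³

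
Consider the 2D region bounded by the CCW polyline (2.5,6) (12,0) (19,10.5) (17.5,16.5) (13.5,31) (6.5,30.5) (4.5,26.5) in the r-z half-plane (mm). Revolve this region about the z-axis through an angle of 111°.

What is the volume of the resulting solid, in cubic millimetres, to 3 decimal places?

Profile (r,z), 7 vertices: (2.5,6) (12,0) (19,10.5) (17.5,16.5) (13.5,31) (6.5,30.5) (4.5,26.5)
edge 0: (2.5,6)→(12,0)  cross = 2.5·0 − 12·6 = -72.0000; (r_i+r_j)·cross = 14.5·-72.0000 = -1044.0000
edge 1: (12,0)→(19,10.5)  cross = 12·10.5 − 19·0 = 126.0000; (r_i+r_j)·cross = 31·126.0000 = 3906.0000
edge 2: (19,10.5)→(17.5,16.5)  cross = 19·16.5 − 17.5·10.5 = 129.7500; (r_i+r_j)·cross = 36.5·129.7500 = 4735.8750
edge 3: (17.5,16.5)→(13.5,31)  cross = 17.5·31 − 13.5·16.5 = 319.7500; (r_i+r_j)·cross = 31·319.7500 = 9912.2500
edge 4: (13.5,31)→(6.5,30.5)  cross = 13.5·30.5 − 6.5·31 = 210.2500; (r_i+r_j)·cross = 20·210.2500 = 4205.0000
edge 5: (6.5,30.5)→(4.5,26.5)  cross = 6.5·26.5 − 4.5·30.5 = 35.0000; (r_i+r_j)·cross = 11·35.0000 = 385.0000
edge 6: (4.5,26.5)→(2.5,6)  cross = 4.5·6 − 2.5·26.5 = -39.2500; (r_i+r_j)·cross = 7·-39.2500 = -274.7500
Σcross = 709.5000 → A = |Σcross|/2 = 354.7500 mm²
Σ(r_i+r_j)·cross = 21825.3750 → first moment M = |Σ|/6 = 3637.5625
R_c = M/A = 3637.5625/354.7500 = 10.2539 mm
θ = 111° = 1.937315 rad
V = θ·R_c·A = 1.937315·10.2539·354.7500 = 7047.106 mm³

Volume = 7047.106 mm³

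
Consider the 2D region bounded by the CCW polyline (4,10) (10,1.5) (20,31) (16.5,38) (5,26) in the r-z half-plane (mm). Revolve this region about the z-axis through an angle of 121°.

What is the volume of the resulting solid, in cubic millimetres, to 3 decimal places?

Volume = 7323.450 mm³

Profile (r,z), 5 vertices: (4,10) (10,1.5) (20,31) (16.5,38) (5,26)
edge 0: (4,10)→(10,1.5)  cross = 4·1.5 − 10·10 = -94.0000; (r_i+r_j)·cross = 14·-94.0000 = -1316.0000
edge 1: (10,1.5)→(20,31)  cross = 10·31 − 20·1.5 = 280.0000; (r_i+r_j)·cross = 30·280.0000 = 8400.0000
edge 2: (20,31)→(16.5,38)  cross = 20·38 − 16.5·31 = 248.5000; (r_i+r_j)·cross = 36.5·248.5000 = 9070.2500
edge 3: (16.5,38)→(5,26)  cross = 16.5·26 − 5·38 = 239.0000; (r_i+r_j)·cross = 21.5·239.0000 = 5138.5000
edge 4: (5,26)→(4,10)  cross = 5·10 − 4·26 = -54.0000; (r_i+r_j)·cross = 9·-54.0000 = -486.0000
Σcross = 619.5000 → A = |Σcross|/2 = 309.7500 mm²
Σ(r_i+r_j)·cross = 20806.7500 → first moment M = |Σ|/6 = 3467.7917
R_c = M/A = 3467.7917/309.7500 = 11.1955 mm
θ = 121° = 2.111848 rad
V = θ·R_c·A = 2.111848·11.1955·309.7500 = 7323.450 mm³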